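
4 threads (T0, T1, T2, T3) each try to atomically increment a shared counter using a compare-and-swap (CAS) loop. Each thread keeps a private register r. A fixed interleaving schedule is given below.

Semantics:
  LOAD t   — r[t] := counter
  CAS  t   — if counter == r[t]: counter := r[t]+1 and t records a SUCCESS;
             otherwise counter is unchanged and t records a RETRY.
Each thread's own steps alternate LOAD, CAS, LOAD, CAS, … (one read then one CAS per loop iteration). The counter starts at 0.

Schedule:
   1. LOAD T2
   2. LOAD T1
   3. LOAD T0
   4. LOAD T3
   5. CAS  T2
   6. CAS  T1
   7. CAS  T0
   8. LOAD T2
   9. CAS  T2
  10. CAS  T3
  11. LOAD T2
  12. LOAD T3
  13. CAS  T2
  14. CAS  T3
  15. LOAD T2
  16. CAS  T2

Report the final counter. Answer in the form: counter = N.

counter = 4

1. LOAD T2 → mem=0 r[T2]=0 [LOAD]
2. LOAD T1 → mem=0 r[T1]=0 [LOAD]
3. LOAD T0 → mem=0 r[T0]=0 [LOAD]
4. LOAD T3 → mem=0 r[T3]=0 [LOAD]
5. CAS T2 → mem=1 r[T2]=0 [OK]
6. CAS T1 → mem=1 r[T1]=0 [RETRY]
7. CAS T0 → mem=1 r[T0]=0 [RETRY]
8. LOAD T2 → mem=1 r[T2]=1 [LOAD]
9. CAS T2 → mem=2 r[T2]=1 [OK]
10. CAS T3 → mem=2 r[T3]=0 [RETRY]
11. LOAD T2 → mem=2 r[T2]=2 [LOAD]
12. LOAD T3 → mem=2 r[T3]=2 [LOAD]
13. CAS T2 → mem=3 r[T2]=2 [OK]
14. CAS T3 → mem=3 r[T3]=2 [RETRY]
15. LOAD T2 → mem=3 r[T2]=3 [LOAD]
16. CAS T2 → mem=4 r[T2]=3 [OK]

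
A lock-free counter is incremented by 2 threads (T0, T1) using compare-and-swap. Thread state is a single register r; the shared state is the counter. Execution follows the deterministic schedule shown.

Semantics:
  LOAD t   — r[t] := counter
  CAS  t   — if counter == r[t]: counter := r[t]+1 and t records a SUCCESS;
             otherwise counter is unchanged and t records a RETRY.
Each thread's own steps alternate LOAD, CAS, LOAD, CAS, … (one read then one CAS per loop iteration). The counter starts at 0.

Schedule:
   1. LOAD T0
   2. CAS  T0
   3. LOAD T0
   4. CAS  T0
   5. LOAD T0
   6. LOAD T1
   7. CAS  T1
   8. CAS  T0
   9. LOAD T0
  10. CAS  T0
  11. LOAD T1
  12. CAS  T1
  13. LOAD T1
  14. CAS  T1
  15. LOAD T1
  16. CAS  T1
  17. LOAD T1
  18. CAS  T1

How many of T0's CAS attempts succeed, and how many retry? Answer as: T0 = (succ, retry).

T0 = (3, 1)

T0 LOAD — after: cnt=0, r=0 — load
T0 CAS — after: cnt=1, r=0 — ok
T0 LOAD — after: cnt=1, r=1 — load
T0 CAS — after: cnt=2, r=1 — ok
T0 LOAD — after: cnt=2, r=2 — load
T1 LOAD — after: cnt=2, r=2 — load
T1 CAS — after: cnt=3, r=2 — ok
T0 CAS — after: cnt=3, r=2 — retry
T0 LOAD — after: cnt=3, r=3 — load
T0 CAS — after: cnt=4, r=3 — ok
T1 LOAD — after: cnt=4, r=4 — load
T1 CAS — after: cnt=5, r=4 — ok
T1 LOAD — after: cnt=5, r=5 — load
T1 CAS — after: cnt=6, r=5 — ok
T1 LOAD — after: cnt=6, r=6 — load
T1 CAS — after: cnt=7, r=6 — ok
T1 LOAD — after: cnt=7, r=7 — load
T1 CAS — after: cnt=8, r=7 — ok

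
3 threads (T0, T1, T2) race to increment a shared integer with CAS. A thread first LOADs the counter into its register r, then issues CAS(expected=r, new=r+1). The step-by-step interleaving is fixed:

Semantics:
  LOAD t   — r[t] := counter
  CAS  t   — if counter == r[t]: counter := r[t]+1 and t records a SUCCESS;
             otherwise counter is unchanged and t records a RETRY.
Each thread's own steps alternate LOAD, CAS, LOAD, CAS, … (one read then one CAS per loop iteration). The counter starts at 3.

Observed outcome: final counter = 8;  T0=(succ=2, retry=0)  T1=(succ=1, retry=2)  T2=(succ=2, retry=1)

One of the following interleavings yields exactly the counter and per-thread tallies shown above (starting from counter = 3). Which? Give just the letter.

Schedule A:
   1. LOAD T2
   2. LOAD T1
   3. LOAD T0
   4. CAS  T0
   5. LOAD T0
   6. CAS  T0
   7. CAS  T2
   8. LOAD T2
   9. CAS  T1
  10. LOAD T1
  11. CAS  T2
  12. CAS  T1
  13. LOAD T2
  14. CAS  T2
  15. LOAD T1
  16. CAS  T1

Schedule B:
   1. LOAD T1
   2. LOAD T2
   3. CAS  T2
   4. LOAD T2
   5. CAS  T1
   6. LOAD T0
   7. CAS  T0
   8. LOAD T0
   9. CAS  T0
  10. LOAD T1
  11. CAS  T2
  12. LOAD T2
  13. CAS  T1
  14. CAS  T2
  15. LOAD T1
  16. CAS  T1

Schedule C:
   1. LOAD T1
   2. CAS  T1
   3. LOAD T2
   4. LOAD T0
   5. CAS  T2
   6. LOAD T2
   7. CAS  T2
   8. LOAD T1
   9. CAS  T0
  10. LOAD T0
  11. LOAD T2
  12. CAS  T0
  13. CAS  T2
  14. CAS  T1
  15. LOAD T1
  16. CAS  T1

A

Run A:
step 1: T2 LOAD ⇒ load; ctr=3 reg=3
step 2: T1 LOAD ⇒ load; ctr=3 reg=3
step 3: T0 LOAD ⇒ load; ctr=3 reg=3
step 4: T0 CAS ⇒ ok; ctr=4 reg=3
step 5: T0 LOAD ⇒ load; ctr=4 reg=4
step 6: T0 CAS ⇒ ok; ctr=5 reg=4
step 7: T2 CAS ⇒ retry; ctr=5 reg=3
step 8: T2 LOAD ⇒ load; ctr=5 reg=5
step 9: T1 CAS ⇒ retry; ctr=5 reg=3
step 10: T1 LOAD ⇒ load; ctr=5 reg=5
step 11: T2 CAS ⇒ ok; ctr=6 reg=5
step 12: T1 CAS ⇒ retry; ctr=6 reg=5
step 13: T2 LOAD ⇒ load; ctr=6 reg=6
step 14: T2 CAS ⇒ ok; ctr=7 reg=6
step 15: T1 LOAD ⇒ load; ctr=7 reg=7
step 16: T1 CAS ⇒ ok; ctr=8 reg=7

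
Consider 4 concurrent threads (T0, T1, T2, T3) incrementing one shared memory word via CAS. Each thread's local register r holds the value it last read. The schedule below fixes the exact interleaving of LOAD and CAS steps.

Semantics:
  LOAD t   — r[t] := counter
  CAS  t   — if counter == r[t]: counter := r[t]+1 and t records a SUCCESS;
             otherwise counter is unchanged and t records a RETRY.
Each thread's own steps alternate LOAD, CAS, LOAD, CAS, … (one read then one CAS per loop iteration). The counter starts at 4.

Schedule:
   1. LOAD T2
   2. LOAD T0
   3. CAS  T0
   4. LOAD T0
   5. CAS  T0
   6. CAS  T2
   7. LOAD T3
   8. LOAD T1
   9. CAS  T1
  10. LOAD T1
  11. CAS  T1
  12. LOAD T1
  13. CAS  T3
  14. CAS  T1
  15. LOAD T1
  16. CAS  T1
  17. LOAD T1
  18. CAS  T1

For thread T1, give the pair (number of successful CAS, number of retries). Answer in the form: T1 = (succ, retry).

T1 = (5, 0)

   1) LOAD T2:  M=4  r_T2=4
   2) LOAD T0:  M=4  r_T0=4
   3) CAS  T0:  M=5  r_T0=4 ✓
   4) LOAD T0:  M=5  r_T0=5
   5) CAS  T0:  M=6  r_T0=5 ✓
   6) CAS  T2:  M=6  r_T2=4 ✗
   7) LOAD T3:  M=6  r_T3=6
   8) LOAD T1:  M=6  r_T1=6
   9) CAS  T1:  M=7  r_T1=6 ✓
  10) LOAD T1:  M=7  r_T1=7
  11) CAS  T1:  M=8  r_T1=7 ✓
  12) LOAD T1:  M=8  r_T1=8
  13) CAS  T3:  M=8  r_T3=6 ✗
  14) CAS  T1:  M=9  r_T1=8 ✓
  15) LOAD T1:  M=9  r_T1=9
  16) CAS  T1:  M=10  r_T1=9 ✓
  17) LOAD T1:  M=10  r_T1=10
  18) CAS  T1:  M=11  r_T1=10 ✓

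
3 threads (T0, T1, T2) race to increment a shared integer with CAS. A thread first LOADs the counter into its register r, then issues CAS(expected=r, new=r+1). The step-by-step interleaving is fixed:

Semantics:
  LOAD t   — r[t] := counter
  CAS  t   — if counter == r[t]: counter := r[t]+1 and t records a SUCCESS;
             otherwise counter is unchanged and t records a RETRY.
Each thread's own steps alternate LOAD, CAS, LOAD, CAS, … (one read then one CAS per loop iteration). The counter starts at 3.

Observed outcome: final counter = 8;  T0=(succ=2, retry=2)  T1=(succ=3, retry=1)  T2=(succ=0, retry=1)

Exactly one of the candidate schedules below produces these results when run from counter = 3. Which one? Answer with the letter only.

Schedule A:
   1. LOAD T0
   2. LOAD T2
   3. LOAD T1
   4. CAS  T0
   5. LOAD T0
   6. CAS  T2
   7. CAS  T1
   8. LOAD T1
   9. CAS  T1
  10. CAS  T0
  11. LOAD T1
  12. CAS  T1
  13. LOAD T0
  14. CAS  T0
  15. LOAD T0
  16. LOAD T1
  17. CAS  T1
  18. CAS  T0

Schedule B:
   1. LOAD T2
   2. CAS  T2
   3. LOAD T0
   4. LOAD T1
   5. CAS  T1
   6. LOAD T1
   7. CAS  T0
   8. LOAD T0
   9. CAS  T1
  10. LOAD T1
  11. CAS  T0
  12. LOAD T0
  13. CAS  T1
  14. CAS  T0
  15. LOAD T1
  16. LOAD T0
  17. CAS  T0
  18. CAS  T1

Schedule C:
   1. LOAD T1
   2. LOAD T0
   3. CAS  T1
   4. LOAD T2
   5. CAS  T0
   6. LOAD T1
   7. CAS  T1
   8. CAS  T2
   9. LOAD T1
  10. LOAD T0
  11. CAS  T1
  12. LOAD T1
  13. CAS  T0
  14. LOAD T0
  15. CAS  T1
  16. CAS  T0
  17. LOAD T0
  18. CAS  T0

Tracing schedule A:
step 1: T0 LOAD ⇒ load; ctr=3 reg=3
step 2: T2 LOAD ⇒ load; ctr=3 reg=3
step 3: T1 LOAD ⇒ load; ctr=3 reg=3
step 4: T0 CAS ⇒ ok; ctr=4 reg=3
step 5: T0 LOAD ⇒ load; ctr=4 reg=4
step 6: T2 CAS ⇒ retry; ctr=4 reg=3
step 7: T1 CAS ⇒ retry; ctr=4 reg=3
step 8: T1 LOAD ⇒ load; ctr=4 reg=4
step 9: T1 CAS ⇒ ok; ctr=5 reg=4
step 10: T0 CAS ⇒ retry; ctr=5 reg=4
step 11: T1 LOAD ⇒ load; ctr=5 reg=5
step 12: T1 CAS ⇒ ok; ctr=6 reg=5
step 13: T0 LOAD ⇒ load; ctr=6 reg=6
step 14: T0 CAS ⇒ ok; ctr=7 reg=6
step 15: T0 LOAD ⇒ load; ctr=7 reg=7
step 16: T1 LOAD ⇒ load; ctr=7 reg=7
step 17: T1 CAS ⇒ ok; ctr=8 reg=7
step 18: T0 CAS ⇒ retry; ctr=8 reg=7

A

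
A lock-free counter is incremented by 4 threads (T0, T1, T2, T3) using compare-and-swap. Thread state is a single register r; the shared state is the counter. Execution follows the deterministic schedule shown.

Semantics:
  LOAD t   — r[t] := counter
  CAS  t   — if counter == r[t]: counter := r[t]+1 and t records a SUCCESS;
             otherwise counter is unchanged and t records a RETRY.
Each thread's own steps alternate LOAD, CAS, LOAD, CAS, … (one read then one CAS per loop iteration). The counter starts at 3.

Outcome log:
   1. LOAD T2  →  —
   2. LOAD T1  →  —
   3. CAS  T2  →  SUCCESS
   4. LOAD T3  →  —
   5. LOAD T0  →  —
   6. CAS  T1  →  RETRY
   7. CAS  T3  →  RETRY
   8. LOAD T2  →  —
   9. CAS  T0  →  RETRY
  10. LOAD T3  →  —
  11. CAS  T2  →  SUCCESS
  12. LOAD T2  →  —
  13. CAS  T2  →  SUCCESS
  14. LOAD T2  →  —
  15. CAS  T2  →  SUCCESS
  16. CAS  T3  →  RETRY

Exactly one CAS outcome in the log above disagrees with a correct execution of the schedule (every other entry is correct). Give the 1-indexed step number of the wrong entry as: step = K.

step = 7

Correct run:
[1] T2.load  rd  (counter 3, T2.r 3)
[2] T1.load  rd  (counter 3, T1.r 3)
[3] T2.cas  hit  (counter 4, T2.r 3)
[4] T3.load  rd  (counter 4, T3.r 4)
[5] T0.load  rd  (counter 4, T0.r 4)
[6] T1.cas  miss  (counter 4, T1.r 3)
[7] T3.cas  hit  (counter 5, T3.r 4)
[8] T2.load  rd  (counter 5, T2.r 5)
[9] T0.cas  miss  (counter 5, T0.r 4)
[10] T3.load  rd  (counter 5, T3.r 5)
[11] T2.cas  hit  (counter 6, T2.r 5)
[12] T2.load  rd  (counter 6, T2.r 6)
[13] T2.cas  hit  (counter 7, T2.r 6)
[14] T2.load  rd  (counter 7, T2.r 7)
[15] T2.cas  hit  (counter 8, T2.r 7)
[16] T3.cas  miss  (counter 8, T3.r 5)
Mismatch at 7.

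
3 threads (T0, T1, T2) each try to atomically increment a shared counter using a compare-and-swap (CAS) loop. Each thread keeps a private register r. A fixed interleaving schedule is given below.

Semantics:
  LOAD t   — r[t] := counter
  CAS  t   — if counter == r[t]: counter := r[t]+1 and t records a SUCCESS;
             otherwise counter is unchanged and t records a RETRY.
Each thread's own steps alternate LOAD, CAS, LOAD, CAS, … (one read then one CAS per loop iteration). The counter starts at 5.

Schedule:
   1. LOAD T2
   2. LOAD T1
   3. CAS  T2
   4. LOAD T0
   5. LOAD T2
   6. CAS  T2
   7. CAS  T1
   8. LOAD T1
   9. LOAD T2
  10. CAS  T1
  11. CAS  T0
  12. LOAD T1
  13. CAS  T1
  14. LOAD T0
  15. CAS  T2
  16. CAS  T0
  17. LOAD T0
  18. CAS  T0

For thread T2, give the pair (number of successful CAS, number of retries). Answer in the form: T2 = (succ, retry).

[1] T2.load  rd  (counter 5, T2.r 5)
[2] T1.load  rd  (counter 5, T1.r 5)
[3] T2.cas  hit  (counter 6, T2.r 5)
[4] T0.load  rd  (counter 6, T0.r 6)
[5] T2.load  rd  (counter 6, T2.r 6)
[6] T2.cas  hit  (counter 7, T2.r 6)
[7] T1.cas  miss  (counter 7, T1.r 5)
[8] T1.load  rd  (counter 7, T1.r 7)
[9] T2.load  rd  (counter 7, T2.r 7)
[10] T1.cas  hit  (counter 8, T1.r 7)
[11] T0.cas  miss  (counter 8, T0.r 6)
[12] T1.load  rd  (counter 8, T1.r 8)
[13] T1.cas  hit  (counter 9, T1.r 8)
[14] T0.load  rd  (counter 9, T0.r 9)
[15] T2.cas  miss  (counter 9, T2.r 7)
[16] T0.cas  hit  (counter 10, T0.r 9)
[17] T0.load  rd  (counter 10, T0.r 10)
[18] T0.cas  hit  (counter 11, T0.r 10)

T2 = (2, 1)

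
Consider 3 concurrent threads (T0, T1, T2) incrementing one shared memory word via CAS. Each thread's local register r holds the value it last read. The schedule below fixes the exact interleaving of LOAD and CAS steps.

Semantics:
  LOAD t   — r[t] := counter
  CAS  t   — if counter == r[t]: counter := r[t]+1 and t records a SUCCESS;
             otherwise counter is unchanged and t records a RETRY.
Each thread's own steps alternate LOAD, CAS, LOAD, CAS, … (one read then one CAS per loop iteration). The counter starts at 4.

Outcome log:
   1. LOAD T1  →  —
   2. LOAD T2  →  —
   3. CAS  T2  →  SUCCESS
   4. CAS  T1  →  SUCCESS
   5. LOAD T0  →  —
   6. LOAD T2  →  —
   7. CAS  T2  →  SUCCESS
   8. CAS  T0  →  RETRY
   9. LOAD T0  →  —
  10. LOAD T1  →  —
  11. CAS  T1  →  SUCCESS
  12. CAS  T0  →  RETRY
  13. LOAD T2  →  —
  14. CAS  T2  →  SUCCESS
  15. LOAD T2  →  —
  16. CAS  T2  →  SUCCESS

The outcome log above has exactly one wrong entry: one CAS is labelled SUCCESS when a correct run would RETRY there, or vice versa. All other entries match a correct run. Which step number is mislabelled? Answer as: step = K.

Reference trace:
step 1: T1 LOAD ⇒ load; ctr=4 reg=4
step 2: T2 LOAD ⇒ load; ctr=4 reg=4
step 3: T2 CAS ⇒ ok; ctr=5 reg=4
step 4: T1 CAS ⇒ retry; ctr=5 reg=4
step 5: T0 LOAD ⇒ load; ctr=5 reg=5
step 6: T2 LOAD ⇒ load; ctr=5 reg=5
step 7: T2 CAS ⇒ ok; ctr=6 reg=5
step 8: T0 CAS ⇒ retry; ctr=6 reg=5
step 9: T0 LOAD ⇒ load; ctr=6 reg=6
step 10: T1 LOAD ⇒ load; ctr=6 reg=6
step 11: T1 CAS ⇒ ok; ctr=7 reg=6
step 12: T0 CAS ⇒ retry; ctr=7 reg=6
step 13: T2 LOAD ⇒ load; ctr=7 reg=7
step 14: T2 CAS ⇒ ok; ctr=8 reg=7
step 15: T2 LOAD ⇒ load; ctr=8 reg=8
step 16: T2 CAS ⇒ ok; ctr=9 reg=8
Mismatch at 4.

step = 4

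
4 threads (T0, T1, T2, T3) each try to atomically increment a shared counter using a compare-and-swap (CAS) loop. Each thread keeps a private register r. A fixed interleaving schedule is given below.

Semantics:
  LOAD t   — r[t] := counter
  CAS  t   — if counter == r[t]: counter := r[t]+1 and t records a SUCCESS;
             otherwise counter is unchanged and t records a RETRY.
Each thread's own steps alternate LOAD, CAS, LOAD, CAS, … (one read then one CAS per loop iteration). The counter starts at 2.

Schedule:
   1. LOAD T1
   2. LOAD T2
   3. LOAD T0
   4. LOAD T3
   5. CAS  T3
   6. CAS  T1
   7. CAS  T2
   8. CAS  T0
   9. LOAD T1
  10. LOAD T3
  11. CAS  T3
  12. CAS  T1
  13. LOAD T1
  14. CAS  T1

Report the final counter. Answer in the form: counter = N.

T1 LOAD — after: cnt=2, r=2 — load
T2 LOAD — after: cnt=2, r=2 — load
T0 LOAD — after: cnt=2, r=2 — load
T3 LOAD — after: cnt=2, r=2 — load
T3 CAS — after: cnt=3, r=2 — ok
T1 CAS — after: cnt=3, r=2 — retry
T2 CAS — after: cnt=3, r=2 — retry
T0 CAS — after: cnt=3, r=2 — retry
T1 LOAD — after: cnt=3, r=3 — load
T3 LOAD — after: cnt=3, r=3 — load
T3 CAS — after: cnt=4, r=3 — ok
T1 CAS — after: cnt=4, r=3 — retry
T1 LOAD — after: cnt=4, r=4 — load
T1 CAS — after: cnt=5, r=4 — ok

counter = 5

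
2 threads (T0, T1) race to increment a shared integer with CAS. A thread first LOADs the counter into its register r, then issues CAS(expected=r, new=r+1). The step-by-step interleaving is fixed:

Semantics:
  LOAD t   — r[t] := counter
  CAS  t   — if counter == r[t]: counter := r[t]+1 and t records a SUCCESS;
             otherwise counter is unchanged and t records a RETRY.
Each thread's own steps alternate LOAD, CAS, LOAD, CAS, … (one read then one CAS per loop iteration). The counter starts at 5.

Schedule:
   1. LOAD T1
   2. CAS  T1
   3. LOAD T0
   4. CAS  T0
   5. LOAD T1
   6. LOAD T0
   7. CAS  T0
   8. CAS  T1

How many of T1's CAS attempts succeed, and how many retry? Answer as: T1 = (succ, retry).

   1) LOAD T1:  M=5  r_T1=5
   2) CAS  T1:  M=6  r_T1=5 ✓
   3) LOAD T0:  M=6  r_T0=6
   4) CAS  T0:  M=7  r_T0=6 ✓
   5) LOAD T1:  M=7  r_T1=7
   6) LOAD T0:  M=7  r_T0=7
   7) CAS  T0:  M=8  r_T0=7 ✓
   8) CAS  T1:  M=8  r_T1=7 ✗

T1 = (1, 1)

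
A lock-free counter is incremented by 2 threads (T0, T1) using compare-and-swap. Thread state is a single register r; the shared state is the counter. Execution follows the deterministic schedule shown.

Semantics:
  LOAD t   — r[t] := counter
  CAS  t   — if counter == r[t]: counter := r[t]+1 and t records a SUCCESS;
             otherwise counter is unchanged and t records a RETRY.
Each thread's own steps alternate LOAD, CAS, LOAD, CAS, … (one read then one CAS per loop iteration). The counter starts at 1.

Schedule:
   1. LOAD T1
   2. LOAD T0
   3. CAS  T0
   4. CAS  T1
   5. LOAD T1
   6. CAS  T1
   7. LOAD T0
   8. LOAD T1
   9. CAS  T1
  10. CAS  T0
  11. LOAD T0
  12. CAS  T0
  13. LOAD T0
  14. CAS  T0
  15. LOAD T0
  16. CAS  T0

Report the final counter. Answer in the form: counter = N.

step 1: T1 LOAD ⇒ load; ctr=1 reg=1
step 2: T0 LOAD ⇒ load; ctr=1 reg=1
step 3: T0 CAS ⇒ ok; ctr=2 reg=1
step 4: T1 CAS ⇒ retry; ctr=2 reg=1
step 5: T1 LOAD ⇒ load; ctr=2 reg=2
step 6: T1 CAS ⇒ ok; ctr=3 reg=2
step 7: T0 LOAD ⇒ load; ctr=3 reg=3
step 8: T1 LOAD ⇒ load; ctr=3 reg=3
step 9: T1 CAS ⇒ ok; ctr=4 reg=3
step 10: T0 CAS ⇒ retry; ctr=4 reg=3
step 11: T0 LOAD ⇒ load; ctr=4 reg=4
step 12: T0 CAS ⇒ ok; ctr=5 reg=4
step 13: T0 LOAD ⇒ load; ctr=5 reg=5
step 14: T0 CAS ⇒ ok; ctr=6 reg=5
step 15: T0 LOAD ⇒ load; ctr=6 reg=6
step 16: T0 CAS ⇒ ok; ctr=7 reg=6

counter = 7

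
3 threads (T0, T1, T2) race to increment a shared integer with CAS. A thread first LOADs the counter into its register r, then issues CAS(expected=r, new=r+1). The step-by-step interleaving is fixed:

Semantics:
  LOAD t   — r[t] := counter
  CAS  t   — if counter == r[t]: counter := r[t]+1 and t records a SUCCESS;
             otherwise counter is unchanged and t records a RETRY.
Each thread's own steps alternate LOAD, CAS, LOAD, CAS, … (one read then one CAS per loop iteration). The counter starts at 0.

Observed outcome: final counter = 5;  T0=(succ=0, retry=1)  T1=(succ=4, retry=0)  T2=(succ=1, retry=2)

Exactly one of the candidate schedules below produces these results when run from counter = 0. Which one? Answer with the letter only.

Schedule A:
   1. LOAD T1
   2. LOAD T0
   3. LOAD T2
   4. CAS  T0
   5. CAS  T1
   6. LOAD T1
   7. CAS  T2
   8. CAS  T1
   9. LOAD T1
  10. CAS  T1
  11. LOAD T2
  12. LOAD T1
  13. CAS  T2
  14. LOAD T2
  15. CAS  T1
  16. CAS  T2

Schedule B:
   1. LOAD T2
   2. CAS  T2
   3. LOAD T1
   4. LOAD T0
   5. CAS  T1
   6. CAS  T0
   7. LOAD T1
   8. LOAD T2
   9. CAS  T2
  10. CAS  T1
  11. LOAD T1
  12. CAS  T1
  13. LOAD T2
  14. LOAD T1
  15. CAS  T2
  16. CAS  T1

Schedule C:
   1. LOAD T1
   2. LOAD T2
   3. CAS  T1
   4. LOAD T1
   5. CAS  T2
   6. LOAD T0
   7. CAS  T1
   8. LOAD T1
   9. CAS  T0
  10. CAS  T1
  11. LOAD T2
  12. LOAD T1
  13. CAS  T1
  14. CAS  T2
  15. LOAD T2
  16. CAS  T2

Tracing schedule C:
[1] T1.load  rd  (counter 0, T1.r 0)
[2] T2.load  rd  (counter 0, T2.r 0)
[3] T1.cas  hit  (counter 1, T1.r 0)
[4] T1.load  rd  (counter 1, T1.r 1)
[5] T2.cas  miss  (counter 1, T2.r 0)
[6] T0.load  rd  (counter 1, T0.r 1)
[7] T1.cas  hit  (counter 2, T1.r 1)
[8] T1.load  rd  (counter 2, T1.r 2)
[9] T0.cas  miss  (counter 2, T0.r 1)
[10] T1.cas  hit  (counter 3, T1.r 2)
[11] T2.load  rd  (counter 3, T2.r 3)
[12] T1.load  rd  (counter 3, T1.r 3)
[13] T1.cas  hit  (counter 4, T1.r 3)
[14] T2.cas  miss  (counter 4, T2.r 3)
[15] T2.load  rd  (counter 4, T2.r 4)
[16] T2.cas  hit  (counter 5, T2.r 4)

C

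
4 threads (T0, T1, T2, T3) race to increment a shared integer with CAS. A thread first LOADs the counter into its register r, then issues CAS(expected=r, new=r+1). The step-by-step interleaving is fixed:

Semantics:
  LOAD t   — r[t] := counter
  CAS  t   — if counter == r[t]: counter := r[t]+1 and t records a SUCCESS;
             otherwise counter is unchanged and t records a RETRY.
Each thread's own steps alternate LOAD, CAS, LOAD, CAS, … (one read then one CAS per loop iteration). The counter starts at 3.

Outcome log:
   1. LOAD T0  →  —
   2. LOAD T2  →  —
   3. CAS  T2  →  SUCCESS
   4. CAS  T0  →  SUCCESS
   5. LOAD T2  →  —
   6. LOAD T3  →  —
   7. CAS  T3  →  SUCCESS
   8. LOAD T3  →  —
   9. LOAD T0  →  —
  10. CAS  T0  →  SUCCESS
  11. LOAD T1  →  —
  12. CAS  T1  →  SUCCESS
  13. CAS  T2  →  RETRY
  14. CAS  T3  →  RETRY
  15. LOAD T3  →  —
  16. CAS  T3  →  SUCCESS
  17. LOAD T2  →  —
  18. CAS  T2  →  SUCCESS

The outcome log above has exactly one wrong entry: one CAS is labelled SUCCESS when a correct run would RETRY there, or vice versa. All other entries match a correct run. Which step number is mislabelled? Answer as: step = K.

step = 4

Re-executing:
#1 T0 reads 3
#2 T2 reads 3
#3 T2 CAS(3→4) writes; counter now 4
#4 T0 CAS(3→4) fails; counter now 4
#5 T2 reads 4
#6 T3 reads 4
#7 T3 CAS(4→5) writes; counter now 5
#8 T3 reads 5
#9 T0 reads 5
#10 T0 CAS(5→6) writes; counter now 6
#11 T1 reads 6
#12 T1 CAS(6→7) writes; counter now 7
#13 T2 CAS(4→5) fails; counter now 7
#14 T3 CAS(5→6) fails; counter now 7
#15 T3 reads 7
#16 T3 CAS(7→8) writes; counter now 8
#17 T2 reads 8
#18 T2 CAS(8→9) writes; counter now 9
Flip is step 4.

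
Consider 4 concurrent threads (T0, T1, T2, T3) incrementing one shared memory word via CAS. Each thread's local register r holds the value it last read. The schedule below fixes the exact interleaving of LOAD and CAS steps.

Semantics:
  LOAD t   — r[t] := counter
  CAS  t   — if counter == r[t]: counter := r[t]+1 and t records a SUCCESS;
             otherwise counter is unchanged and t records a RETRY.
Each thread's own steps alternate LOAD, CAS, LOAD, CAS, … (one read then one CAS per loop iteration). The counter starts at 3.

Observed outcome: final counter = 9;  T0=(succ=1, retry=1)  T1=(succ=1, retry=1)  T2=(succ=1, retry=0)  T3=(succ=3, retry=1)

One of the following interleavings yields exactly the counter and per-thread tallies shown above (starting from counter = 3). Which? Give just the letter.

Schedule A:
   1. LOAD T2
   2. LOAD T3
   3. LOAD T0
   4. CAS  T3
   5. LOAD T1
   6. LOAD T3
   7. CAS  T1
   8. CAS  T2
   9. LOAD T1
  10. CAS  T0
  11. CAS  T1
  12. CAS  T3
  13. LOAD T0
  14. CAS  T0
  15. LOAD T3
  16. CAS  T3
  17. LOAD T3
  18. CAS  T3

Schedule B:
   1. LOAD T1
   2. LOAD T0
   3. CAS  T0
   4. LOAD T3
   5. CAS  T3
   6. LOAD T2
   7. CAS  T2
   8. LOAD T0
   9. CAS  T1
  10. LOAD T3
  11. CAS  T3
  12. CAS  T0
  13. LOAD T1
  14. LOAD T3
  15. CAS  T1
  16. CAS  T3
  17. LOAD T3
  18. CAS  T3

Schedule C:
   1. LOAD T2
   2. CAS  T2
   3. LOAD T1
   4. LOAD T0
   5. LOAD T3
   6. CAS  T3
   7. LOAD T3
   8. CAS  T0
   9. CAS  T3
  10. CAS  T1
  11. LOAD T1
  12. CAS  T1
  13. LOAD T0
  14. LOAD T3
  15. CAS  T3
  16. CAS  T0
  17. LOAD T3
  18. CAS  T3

B

Tracing schedule B:
step 1: T1 LOAD ⇒ load; ctr=3 reg=3
step 2: T0 LOAD ⇒ load; ctr=3 reg=3
step 3: T0 CAS ⇒ ok; ctr=4 reg=3
step 4: T3 LOAD ⇒ load; ctr=4 reg=4
step 5: T3 CAS ⇒ ok; ctr=5 reg=4
step 6: T2 LOAD ⇒ load; ctr=5 reg=5
step 7: T2 CAS ⇒ ok; ctr=6 reg=5
step 8: T0 LOAD ⇒ load; ctr=6 reg=6
step 9: T1 CAS ⇒ retry; ctr=6 reg=3
step 10: T3 LOAD ⇒ load; ctr=6 reg=6
step 11: T3 CAS ⇒ ok; ctr=7 reg=6
step 12: T0 CAS ⇒ retry; ctr=7 reg=6
step 13: T1 LOAD ⇒ load; ctr=7 reg=7
step 14: T3 LOAD ⇒ load; ctr=7 reg=7
step 15: T1 CAS ⇒ ok; ctr=8 reg=7
step 16: T3 CAS ⇒ retry; ctr=8 reg=7
step 17: T3 LOAD ⇒ load; ctr=8 reg=8
step 18: T3 CAS ⇒ ok; ctr=9 reg=8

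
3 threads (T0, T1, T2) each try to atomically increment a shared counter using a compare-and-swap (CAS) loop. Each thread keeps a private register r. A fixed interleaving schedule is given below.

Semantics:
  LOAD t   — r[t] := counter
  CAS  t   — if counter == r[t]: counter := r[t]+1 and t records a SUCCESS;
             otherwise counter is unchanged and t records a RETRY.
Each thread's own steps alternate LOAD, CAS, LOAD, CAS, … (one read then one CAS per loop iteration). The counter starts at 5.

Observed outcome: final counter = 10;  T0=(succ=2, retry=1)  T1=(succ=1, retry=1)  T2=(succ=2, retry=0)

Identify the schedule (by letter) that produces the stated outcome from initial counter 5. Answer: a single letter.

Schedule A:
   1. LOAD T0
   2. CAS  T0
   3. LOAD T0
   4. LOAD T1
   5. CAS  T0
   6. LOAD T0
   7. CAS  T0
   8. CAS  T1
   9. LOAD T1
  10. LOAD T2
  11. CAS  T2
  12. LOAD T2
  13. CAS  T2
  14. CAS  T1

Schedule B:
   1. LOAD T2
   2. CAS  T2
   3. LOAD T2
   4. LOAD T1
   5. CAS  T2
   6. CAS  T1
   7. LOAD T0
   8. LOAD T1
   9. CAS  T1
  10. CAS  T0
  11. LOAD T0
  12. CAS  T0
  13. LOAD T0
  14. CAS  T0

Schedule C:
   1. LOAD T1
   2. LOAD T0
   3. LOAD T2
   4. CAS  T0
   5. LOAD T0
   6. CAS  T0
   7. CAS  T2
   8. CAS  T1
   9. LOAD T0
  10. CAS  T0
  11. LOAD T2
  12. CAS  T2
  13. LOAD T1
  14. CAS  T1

B

Tracing schedule B:
[1] T2.load  rd  (counter 5, T2.r 5)
[2] T2.cas  hit  (counter 6, T2.r 5)
[3] T2.load  rd  (counter 6, T2.r 6)
[4] T1.load  rd  (counter 6, T1.r 6)
[5] T2.cas  hit  (counter 7, T2.r 6)
[6] T1.cas  miss  (counter 7, T1.r 6)
[7] T0.load  rd  (counter 7, T0.r 7)
[8] T1.load  rd  (counter 7, T1.r 7)
[9] T1.cas  hit  (counter 8, T1.r 7)
[10] T0.cas  miss  (counter 8, T0.r 7)
[11] T0.load  rd  (counter 8, T0.r 8)
[12] T0.cas  hit  (counter 9, T0.r 8)
[13] T0.load  rd  (counter 9, T0.r 9)
[14] T0.cas  hit  (counter 10, T0.r 9)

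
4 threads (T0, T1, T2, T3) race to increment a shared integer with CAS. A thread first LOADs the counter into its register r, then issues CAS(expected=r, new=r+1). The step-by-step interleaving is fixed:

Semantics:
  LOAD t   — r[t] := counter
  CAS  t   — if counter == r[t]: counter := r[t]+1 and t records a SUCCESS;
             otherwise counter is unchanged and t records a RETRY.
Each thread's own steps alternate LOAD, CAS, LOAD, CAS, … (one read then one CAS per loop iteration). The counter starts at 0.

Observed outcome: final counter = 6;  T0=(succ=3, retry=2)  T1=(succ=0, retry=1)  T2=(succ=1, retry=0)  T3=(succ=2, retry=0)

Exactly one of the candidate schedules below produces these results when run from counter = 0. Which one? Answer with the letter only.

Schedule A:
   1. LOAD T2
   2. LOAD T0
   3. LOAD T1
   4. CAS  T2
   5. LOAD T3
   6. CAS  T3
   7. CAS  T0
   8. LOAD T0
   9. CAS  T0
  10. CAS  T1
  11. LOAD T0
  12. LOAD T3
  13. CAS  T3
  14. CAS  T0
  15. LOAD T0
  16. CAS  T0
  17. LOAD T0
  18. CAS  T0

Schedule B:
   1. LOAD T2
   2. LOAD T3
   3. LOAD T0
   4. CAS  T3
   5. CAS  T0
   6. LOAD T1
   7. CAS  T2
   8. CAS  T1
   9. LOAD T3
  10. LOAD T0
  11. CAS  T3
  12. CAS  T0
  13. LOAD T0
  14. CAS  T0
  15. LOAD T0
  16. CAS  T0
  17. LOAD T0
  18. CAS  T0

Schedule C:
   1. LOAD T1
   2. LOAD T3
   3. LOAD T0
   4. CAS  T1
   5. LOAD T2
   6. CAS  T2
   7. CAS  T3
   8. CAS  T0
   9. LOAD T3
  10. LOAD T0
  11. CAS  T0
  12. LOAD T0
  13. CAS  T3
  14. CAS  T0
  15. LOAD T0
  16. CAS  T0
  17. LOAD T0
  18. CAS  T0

A

Simulating candidate A:
step 1: T2 LOAD ⇒ load; ctr=0 reg=0
step 2: T0 LOAD ⇒ load; ctr=0 reg=0
step 3: T1 LOAD ⇒ load; ctr=0 reg=0
step 4: T2 CAS ⇒ ok; ctr=1 reg=0
step 5: T3 LOAD ⇒ load; ctr=1 reg=1
step 6: T3 CAS ⇒ ok; ctr=2 reg=1
step 7: T0 CAS ⇒ retry; ctr=2 reg=0
step 8: T0 LOAD ⇒ load; ctr=2 reg=2
step 9: T0 CAS ⇒ ok; ctr=3 reg=2
step 10: T1 CAS ⇒ retry; ctr=3 reg=0
step 11: T0 LOAD ⇒ load; ctr=3 reg=3
step 12: T3 LOAD ⇒ load; ctr=3 reg=3
step 13: T3 CAS ⇒ ok; ctr=4 reg=3
step 14: T0 CAS ⇒ retry; ctr=4 reg=3
step 15: T0 LOAD ⇒ load; ctr=4 reg=4
step 16: T0 CAS ⇒ ok; ctr=5 reg=4
step 17: T0 LOAD ⇒ load; ctr=5 reg=5
step 18: T0 CAS ⇒ ok; ctr=6 reg=5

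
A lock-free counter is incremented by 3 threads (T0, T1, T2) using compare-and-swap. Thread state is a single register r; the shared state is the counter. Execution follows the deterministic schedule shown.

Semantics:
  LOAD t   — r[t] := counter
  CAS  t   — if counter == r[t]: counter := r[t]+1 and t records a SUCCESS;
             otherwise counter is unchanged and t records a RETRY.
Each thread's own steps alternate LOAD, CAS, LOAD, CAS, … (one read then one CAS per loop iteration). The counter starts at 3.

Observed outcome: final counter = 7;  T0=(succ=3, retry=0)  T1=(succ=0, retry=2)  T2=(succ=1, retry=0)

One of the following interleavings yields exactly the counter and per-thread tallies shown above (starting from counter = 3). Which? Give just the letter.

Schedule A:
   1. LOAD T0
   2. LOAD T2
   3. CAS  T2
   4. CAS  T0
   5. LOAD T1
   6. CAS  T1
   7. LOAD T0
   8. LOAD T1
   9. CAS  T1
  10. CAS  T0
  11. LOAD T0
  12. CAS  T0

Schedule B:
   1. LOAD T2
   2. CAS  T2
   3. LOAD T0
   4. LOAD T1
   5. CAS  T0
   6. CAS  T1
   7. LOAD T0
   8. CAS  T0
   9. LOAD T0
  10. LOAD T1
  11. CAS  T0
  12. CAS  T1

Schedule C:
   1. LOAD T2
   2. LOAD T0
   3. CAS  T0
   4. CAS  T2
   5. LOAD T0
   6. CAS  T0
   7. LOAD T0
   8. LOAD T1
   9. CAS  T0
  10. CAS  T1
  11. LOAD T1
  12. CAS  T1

B

Tracing schedule B:
[1] T2.load  rd  (counter 3, T2.r 3)
[2] T2.cas  hit  (counter 4, T2.r 3)
[3] T0.load  rd  (counter 4, T0.r 4)
[4] T1.load  rd  (counter 4, T1.r 4)
[5] T0.cas  hit  (counter 5, T0.r 4)
[6] T1.cas  miss  (counter 5, T1.r 4)
[7] T0.load  rd  (counter 5, T0.r 5)
[8] T0.cas  hit  (counter 6, T0.r 5)
[9] T0.load  rd  (counter 6, T0.r 6)
[10] T1.load  rd  (counter 6, T1.r 6)
[11] T0.cas  hit  (counter 7, T0.r 6)
[12] T1.cas  miss  (counter 7, T1.r 6)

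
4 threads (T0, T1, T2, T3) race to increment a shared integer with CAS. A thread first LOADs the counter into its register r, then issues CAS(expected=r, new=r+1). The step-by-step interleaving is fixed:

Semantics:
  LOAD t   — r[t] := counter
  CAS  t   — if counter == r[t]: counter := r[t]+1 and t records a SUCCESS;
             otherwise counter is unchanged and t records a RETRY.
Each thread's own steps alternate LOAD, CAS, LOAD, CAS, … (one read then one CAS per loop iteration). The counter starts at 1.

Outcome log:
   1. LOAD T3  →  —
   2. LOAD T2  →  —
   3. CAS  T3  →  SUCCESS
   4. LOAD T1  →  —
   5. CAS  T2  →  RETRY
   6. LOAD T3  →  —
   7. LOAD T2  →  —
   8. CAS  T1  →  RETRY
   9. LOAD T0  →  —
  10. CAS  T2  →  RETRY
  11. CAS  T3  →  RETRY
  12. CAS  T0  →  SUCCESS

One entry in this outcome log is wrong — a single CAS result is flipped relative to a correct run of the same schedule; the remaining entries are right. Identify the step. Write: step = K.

step = 8

Re-executing:
   1) LOAD T3:  M=1  r_T3=1
   2) LOAD T2:  M=1  r_T2=1
   3) CAS  T3:  M=2  r_T3=1 ✓
   4) LOAD T1:  M=2  r_T1=2
   5) CAS  T2:  M=2  r_T2=1 ✗
   6) LOAD T3:  M=2  r_T3=2
   7) LOAD T2:  M=2  r_T2=2
   8) CAS  T1:  M=3  r_T1=2 ✓
   9) LOAD T0:  M=3  r_T0=3
  10) CAS  T2:  M=3  r_T2=2 ✗
  11) CAS  T3:  M=3  r_T3=2 ✗
  12) CAS  T0:  M=4  r_T0=3 ✓
Flip is step 8.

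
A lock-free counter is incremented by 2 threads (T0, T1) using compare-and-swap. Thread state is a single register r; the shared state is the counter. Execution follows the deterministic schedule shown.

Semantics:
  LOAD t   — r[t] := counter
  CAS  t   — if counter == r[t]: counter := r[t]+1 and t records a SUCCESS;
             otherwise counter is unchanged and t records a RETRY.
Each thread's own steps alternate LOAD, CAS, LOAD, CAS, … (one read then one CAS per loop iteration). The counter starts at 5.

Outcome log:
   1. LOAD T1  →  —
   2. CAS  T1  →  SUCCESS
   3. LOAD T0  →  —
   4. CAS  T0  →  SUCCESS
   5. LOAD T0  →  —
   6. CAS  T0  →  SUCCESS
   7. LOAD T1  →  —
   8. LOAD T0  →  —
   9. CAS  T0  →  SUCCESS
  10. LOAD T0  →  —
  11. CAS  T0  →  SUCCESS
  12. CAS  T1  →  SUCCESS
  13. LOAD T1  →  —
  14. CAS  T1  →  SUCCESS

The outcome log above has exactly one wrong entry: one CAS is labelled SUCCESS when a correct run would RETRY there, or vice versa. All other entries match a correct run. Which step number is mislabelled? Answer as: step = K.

step = 12

Correct run:
step 1: T1 LOAD ⇒ load; ctr=5 reg=5
step 2: T1 CAS ⇒ ok; ctr=6 reg=5
step 3: T0 LOAD ⇒ load; ctr=6 reg=6
step 4: T0 CAS ⇒ ok; ctr=7 reg=6
step 5: T0 LOAD ⇒ load; ctr=7 reg=7
step 6: T0 CAS ⇒ ok; ctr=8 reg=7
step 7: T1 LOAD ⇒ load; ctr=8 reg=8
step 8: T0 LOAD ⇒ load; ctr=8 reg=8
step 9: T0 CAS ⇒ ok; ctr=9 reg=8
step 10: T0 LOAD ⇒ load; ctr=9 reg=9
step 11: T0 CAS ⇒ ok; ctr=10 reg=9
step 12: T1 CAS ⇒ retry; ctr=10 reg=8
step 13: T1 LOAD ⇒ load; ctr=10 reg=10
step 14: T1 CAS ⇒ ok; ctr=11 reg=10
Flip is step 12.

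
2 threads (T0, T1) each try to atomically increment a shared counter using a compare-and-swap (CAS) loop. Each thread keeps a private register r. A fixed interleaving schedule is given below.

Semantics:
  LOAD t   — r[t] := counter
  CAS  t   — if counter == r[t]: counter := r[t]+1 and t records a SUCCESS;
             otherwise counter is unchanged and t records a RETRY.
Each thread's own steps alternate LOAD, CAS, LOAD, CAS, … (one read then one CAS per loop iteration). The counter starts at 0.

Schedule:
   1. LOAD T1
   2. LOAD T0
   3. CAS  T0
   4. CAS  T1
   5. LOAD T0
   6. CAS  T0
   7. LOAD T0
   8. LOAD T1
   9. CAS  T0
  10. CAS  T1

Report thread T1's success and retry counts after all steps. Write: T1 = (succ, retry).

T1 = (0, 2)

T1 LOAD — after: cnt=0, r=0 — load
T0 LOAD — after: cnt=0, r=0 — load
T0 CAS — after: cnt=1, r=0 — ok
T1 CAS — after: cnt=1, r=0 — retry
T0 LOAD — after: cnt=1, r=1 — load
T0 CAS — after: cnt=2, r=1 — ok
T0 LOAD — after: cnt=2, r=2 — load
T1 LOAD — after: cnt=2, r=2 — load
T0 CAS — after: cnt=3, r=2 — ok
T1 CAS — after: cnt=3, r=2 — retry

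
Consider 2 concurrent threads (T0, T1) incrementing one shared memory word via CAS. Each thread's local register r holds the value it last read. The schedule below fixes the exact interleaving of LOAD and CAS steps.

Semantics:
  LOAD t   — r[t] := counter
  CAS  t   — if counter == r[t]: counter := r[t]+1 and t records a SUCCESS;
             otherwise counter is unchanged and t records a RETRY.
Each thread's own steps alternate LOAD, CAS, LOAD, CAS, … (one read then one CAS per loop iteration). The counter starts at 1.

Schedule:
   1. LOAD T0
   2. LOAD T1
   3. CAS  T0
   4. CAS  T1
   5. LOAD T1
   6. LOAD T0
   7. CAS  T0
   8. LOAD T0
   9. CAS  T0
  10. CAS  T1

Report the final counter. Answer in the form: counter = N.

counter = 4

step 1: T0 LOAD ⇒ load; ctr=1 reg=1
step 2: T1 LOAD ⇒ load; ctr=1 reg=1
step 3: T0 CAS ⇒ ok; ctr=2 reg=1
step 4: T1 CAS ⇒ retry; ctr=2 reg=1
step 5: T1 LOAD ⇒ load; ctr=2 reg=2
step 6: T0 LOAD ⇒ load; ctr=2 reg=2
step 7: T0 CAS ⇒ ok; ctr=3 reg=2
step 8: T0 LOAD ⇒ load; ctr=3 reg=3
step 9: T0 CAS ⇒ ok; ctr=4 reg=3
step 10: T1 CAS ⇒ retry; ctr=4 reg=2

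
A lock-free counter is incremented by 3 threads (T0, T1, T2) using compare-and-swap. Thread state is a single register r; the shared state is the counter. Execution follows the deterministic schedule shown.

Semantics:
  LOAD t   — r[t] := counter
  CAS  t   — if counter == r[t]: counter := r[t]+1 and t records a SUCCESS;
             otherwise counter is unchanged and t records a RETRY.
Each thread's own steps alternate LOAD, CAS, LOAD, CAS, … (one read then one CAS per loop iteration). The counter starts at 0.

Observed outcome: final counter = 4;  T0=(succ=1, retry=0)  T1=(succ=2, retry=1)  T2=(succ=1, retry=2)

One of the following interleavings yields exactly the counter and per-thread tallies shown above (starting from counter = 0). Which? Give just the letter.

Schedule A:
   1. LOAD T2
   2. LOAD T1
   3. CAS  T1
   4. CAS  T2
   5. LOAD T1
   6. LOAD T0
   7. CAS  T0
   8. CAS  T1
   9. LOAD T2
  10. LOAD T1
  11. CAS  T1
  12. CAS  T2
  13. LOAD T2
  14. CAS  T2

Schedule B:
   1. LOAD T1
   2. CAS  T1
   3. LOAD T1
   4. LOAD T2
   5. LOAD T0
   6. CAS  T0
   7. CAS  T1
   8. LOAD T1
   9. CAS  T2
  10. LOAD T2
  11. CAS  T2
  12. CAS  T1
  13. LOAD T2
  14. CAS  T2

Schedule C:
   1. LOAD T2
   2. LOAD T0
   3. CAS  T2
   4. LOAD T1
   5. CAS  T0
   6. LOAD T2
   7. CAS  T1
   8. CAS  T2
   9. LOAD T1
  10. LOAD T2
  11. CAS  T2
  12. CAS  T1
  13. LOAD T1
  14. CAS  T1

Tracing schedule A:
[1] T2.load  rd  (counter 0, T2.r 0)
[2] T1.load  rd  (counter 0, T1.r 0)
[3] T1.cas  hit  (counter 1, T1.r 0)
[4] T2.cas  miss  (counter 1, T2.r 0)
[5] T1.load  rd  (counter 1, T1.r 1)
[6] T0.load  rd  (counter 1, T0.r 1)
[7] T0.cas  hit  (counter 2, T0.r 1)
[8] T1.cas  miss  (counter 2, T1.r 1)
[9] T2.load  rd  (counter 2, T2.r 2)
[10] T1.load  rd  (counter 2, T1.r 2)
[11] T1.cas  hit  (counter 3, T1.r 2)
[12] T2.cas  miss  (counter 3, T2.r 2)
[13] T2.load  rd  (counter 3, T2.r 3)
[14] T2.cas  hit  (counter 4, T2.r 3)

A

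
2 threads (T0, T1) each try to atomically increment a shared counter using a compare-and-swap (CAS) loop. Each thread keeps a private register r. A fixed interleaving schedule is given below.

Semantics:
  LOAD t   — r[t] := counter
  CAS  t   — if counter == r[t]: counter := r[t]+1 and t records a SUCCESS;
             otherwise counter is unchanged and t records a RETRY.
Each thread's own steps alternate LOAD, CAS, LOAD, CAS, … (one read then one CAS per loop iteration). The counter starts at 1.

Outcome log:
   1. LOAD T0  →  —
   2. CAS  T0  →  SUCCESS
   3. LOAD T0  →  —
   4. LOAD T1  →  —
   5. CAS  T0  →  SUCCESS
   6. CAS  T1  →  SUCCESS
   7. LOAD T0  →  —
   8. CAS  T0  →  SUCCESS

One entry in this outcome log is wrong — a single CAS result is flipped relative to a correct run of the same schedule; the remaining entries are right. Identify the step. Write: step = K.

Re-executing:
[1] T0.load  rd  (counter 1, T0.r 1)
[2] T0.cas  hit  (counter 2, T0.r 1)
[3] T0.load  rd  (counter 2, T0.r 2)
[4] T1.load  rd  (counter 2, T1.r 2)
[5] T0.cas  hit  (counter 3, T0.r 2)
[6] T1.cas  miss  (counter 3, T1.r 2)
[7] T0.load  rd  (counter 3, T0.r 3)
[8] T0.cas  hit  (counter 4, T0.r 3)
Flip is step 6.

step = 6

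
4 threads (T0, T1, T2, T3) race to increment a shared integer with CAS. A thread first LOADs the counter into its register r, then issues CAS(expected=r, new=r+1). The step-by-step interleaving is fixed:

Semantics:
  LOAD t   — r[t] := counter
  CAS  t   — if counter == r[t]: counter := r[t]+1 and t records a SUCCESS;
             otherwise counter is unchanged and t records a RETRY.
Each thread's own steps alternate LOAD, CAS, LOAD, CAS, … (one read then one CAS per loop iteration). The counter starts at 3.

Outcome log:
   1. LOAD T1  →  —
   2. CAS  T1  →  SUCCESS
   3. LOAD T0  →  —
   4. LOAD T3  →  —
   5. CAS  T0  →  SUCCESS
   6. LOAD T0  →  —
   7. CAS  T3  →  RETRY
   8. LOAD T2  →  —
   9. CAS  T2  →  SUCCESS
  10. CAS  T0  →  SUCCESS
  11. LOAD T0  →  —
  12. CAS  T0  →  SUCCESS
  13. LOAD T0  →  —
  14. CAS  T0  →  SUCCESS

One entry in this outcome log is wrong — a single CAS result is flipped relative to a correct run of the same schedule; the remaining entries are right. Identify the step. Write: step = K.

Re-executing:
[1] T1.load  rd  (counter 3, T1.r 3)
[2] T1.cas  hit  (counter 4, T1.r 3)
[3] T0.load  rd  (counter 4, T0.r 4)
[4] T3.load  rd  (counter 4, T3.r 4)
[5] T0.cas  hit  (counter 5, T0.r 4)
[6] T0.load  rd  (counter 5, T0.r 5)
[7] T3.cas  miss  (counter 5, T3.r 4)
[8] T2.load  rd  (counter 5, T2.r 5)
[9] T2.cas  hit  (counter 6, T2.r 5)
[10] T0.cas  miss  (counter 6, T0.r 5)
[11] T0.load  rd  (counter 6, T0.r 6)
[12] T0.cas  hit  (counter 7, T0.r 6)
[13] T0.load  rd  (counter 7, T0.r 7)
[14] T0.cas  hit  (counter 8, T0.r 7)
Flip is step 10.

step = 10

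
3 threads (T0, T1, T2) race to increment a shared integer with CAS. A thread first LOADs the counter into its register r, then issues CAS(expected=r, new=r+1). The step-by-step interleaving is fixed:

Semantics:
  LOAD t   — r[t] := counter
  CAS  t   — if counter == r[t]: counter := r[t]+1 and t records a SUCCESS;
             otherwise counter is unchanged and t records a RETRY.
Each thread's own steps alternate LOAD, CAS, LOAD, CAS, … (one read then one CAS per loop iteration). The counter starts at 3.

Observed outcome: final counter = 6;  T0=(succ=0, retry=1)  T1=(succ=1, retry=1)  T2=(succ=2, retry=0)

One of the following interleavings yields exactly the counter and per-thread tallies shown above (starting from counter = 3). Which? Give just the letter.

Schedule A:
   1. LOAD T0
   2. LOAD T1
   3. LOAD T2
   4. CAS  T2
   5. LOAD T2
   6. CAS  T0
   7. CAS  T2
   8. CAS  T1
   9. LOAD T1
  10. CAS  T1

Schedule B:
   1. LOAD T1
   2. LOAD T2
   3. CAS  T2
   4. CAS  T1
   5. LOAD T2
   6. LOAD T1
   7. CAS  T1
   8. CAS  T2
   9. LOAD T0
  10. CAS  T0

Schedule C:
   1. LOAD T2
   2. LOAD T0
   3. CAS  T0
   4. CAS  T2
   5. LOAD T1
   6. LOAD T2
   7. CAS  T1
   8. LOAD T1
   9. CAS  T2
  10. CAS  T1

A

Simulating candidate A:
#1 T0 reads 3
#2 T1 reads 3
#3 T2 reads 3
#4 T2 CAS(3→4) writes; counter now 4
#5 T2 reads 4
#6 T0 CAS(3→4) fails; counter now 4
#7 T2 CAS(4→5) writes; counter now 5
#8 T1 CAS(3→4) fails; counter now 5
#9 T1 reads 5
#10 T1 CAS(5→6) writes; counter now 6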